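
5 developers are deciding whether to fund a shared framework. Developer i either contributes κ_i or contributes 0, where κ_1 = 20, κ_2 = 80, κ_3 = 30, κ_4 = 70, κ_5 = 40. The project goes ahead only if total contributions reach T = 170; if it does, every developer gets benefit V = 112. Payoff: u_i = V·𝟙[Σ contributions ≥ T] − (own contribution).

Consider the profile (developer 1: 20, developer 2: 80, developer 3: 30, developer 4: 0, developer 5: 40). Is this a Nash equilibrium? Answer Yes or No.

Yes

Total = 170 ≥ 170: provided.
Developer 1 (pledges 20, payoff 92): dropping to 0 → total 150, payoff 0. No gain.
Developer 2 (pledges 80, payoff 32): dropping to 0 → total 90, payoff 0. No gain.
Developer 3 (pledges 30, payoff 82): dropping to 0 → total 140, payoff 0. No gain.
Developer 4 (pledges 0, payoff 112): pledging 70 → total 240, payoff 42. No gain.
Developer 5 (pledges 40, payoff 72): dropping to 0 → total 130, payoff 0. No gain.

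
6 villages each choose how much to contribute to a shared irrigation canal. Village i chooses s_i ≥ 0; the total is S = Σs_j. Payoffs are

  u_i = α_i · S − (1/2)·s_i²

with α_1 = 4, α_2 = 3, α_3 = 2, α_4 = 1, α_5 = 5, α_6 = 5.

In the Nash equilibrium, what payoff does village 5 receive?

Village i's FOC: ∂u_i/∂s_i = α_i − s_i = 0, so s_i* = α_i.
NE contributions = (4, 3, 2, 1, 5, 5); S = 20.
u_5 = α_5·S − ½·(s_5)² = 5·20 − ½·5² = 87.5.

87.5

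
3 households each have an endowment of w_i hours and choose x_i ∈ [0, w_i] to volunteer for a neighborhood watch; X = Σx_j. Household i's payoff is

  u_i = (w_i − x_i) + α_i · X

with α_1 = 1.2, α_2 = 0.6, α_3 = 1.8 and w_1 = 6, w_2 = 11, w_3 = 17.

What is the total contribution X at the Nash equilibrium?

∂u_i/∂x_i = α_i − 1, so household i contributes w_i if α_i > 1, else 0.
α_i > 1 for i ∈ {1, 3}; NE contributions (6, 0, 17), X = 23.

23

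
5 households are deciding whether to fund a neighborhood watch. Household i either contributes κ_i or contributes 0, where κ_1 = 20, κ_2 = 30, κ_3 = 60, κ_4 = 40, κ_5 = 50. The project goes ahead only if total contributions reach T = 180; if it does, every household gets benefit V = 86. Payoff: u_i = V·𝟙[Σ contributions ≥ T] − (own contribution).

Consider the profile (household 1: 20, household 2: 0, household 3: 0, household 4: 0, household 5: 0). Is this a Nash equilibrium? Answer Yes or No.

Total = 20 < 180: not provided.
Household 1 (pledges 20, payoff -20): dropping to 0 → total 0, payoff 0. Profitable deviation.

No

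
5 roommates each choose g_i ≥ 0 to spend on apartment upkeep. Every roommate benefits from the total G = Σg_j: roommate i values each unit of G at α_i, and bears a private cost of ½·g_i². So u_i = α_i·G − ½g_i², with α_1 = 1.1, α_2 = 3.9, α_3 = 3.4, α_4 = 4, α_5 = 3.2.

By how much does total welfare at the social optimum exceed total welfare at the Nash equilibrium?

Roommate i's FOC: ∂u_i/∂g_i = α_i − g_i = 0, so g_i* = α_i.
NE contributions = (1.1, 3.9, 3.4, 4, 3.2); G = 15.6.
W^NE = (Σα)·G − ½Σα_i² = 15.6² − ½·54.22 = 216.25.
Planner sets g_i = Σα_j = 15.6 for every i, so G^SO = 5·15.6 = 78.
W^SO = (Σα)·G^SO − ½·5·(Σα)² = (5/2)·15.6² = 608.4.
Deadweight loss = W^SO − W^NE = 392.15.

392.15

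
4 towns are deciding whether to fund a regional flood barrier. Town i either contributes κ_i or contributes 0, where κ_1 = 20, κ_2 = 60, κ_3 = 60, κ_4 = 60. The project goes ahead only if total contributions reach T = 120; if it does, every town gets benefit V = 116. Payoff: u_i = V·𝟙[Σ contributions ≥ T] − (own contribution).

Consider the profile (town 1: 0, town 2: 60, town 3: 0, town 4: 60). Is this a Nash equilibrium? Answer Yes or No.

Total = 120 ≥ 120: provided.
Town 1 (pledges 0, payoff 116): pledging 20 → total 140, payoff 96. No gain.
Town 2 (pledges 60, payoff 56): dropping to 0 → total 60, payoff 0. No gain.
Town 3 (pledges 0, payoff 116): pledging 60 → total 180, payoff 56. No gain.
Town 4 (pledges 60, payoff 56): dropping to 0 → total 60, payoff 0. No gain.

Yes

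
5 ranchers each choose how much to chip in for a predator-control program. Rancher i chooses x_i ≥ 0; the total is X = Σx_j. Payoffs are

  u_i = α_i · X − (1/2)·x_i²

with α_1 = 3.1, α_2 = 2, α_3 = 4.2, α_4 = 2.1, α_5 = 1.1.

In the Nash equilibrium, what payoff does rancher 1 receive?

33.945

Rancher i's FOC: ∂u_i/∂x_i = α_i − x_i = 0, so x_i* = α_i.
NE contributions = (3.1, 2, 4.2, 2.1, 1.1); X = 12.5.
u_1 = α_1·X − ½·(x_1)² = 3.1·12.5 − ½·3.1² = 33.945.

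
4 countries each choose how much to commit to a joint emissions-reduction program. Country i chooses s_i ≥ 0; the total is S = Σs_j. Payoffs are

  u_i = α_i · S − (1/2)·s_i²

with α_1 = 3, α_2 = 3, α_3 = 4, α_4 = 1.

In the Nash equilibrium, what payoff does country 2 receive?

28.5

Country i's FOC: ∂u_i/∂s_i = α_i − s_i = 0, so s_i* = α_i.
NE contributions = (3, 3, 4, 1); S = 11.
u_2 = α_2·S − ½·(s_2)² = 3·11 − ½·3² = 28.5.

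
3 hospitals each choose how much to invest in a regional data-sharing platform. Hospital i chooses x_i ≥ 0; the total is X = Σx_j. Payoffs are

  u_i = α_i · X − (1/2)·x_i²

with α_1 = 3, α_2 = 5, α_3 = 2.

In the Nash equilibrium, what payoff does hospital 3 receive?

Hospital i's FOC: ∂u_i/∂x_i = α_i − x_i = 0, so x_i* = α_i.
NE contributions = (3, 5, 2); X = 10.
u_3 = α_3·X − ½·(x_3)² = 2·10 − ½·2² = 18.

18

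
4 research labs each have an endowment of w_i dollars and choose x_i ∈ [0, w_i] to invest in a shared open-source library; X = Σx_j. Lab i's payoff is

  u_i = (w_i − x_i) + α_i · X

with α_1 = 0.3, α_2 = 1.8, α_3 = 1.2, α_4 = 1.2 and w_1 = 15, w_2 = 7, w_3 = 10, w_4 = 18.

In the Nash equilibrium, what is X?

∂u_i/∂x_i = α_i − 1, so lab i contributes w_i if α_i > 1, else 0.
α_i > 1 for i ∈ {2, 3, 4}; NE contributions (0, 7, 10, 18), X = 35.

35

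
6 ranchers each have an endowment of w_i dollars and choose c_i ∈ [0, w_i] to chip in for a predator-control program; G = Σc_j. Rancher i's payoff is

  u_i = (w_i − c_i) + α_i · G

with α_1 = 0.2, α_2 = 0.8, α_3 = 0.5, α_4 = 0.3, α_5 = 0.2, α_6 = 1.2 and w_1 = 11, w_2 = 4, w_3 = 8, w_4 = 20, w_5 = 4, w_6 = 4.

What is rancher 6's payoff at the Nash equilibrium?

4.8

∂u_i/∂c_i = α_i − 1, so rancher i contributes w_i if α_i > 1, else 0.
α_i > 1 for i ∈ {6}; NE contributions (0, 0, 0, 0, 0, 4), G = 4.
u_6 = (4 − 4) + 1.2·4 = 4.8.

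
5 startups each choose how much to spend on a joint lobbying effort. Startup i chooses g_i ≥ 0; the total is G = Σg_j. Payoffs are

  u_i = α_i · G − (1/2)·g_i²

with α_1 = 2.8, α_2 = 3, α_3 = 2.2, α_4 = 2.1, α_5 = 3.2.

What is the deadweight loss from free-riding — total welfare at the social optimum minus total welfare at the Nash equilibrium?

Startup i's FOC: ∂u_i/∂g_i = α_i − g_i = 0, so g_i* = α_i.
NE contributions = (2.8, 3, 2.2, 2.1, 3.2); G = 13.3.
W^NE = (Σα)·G − ½Σα_i² = 13.3² − ½·36.33 = 158.725.
Planner sets g_i = Σα_j = 13.3 for every i, so G^SO = 5·13.3 = 66.5.
W^SO = (Σα)·G^SO − ½·5·(Σα)² = (5/2)·13.3² = 442.225.
Deadweight loss = W^SO − W^NE = 283.5.

283.5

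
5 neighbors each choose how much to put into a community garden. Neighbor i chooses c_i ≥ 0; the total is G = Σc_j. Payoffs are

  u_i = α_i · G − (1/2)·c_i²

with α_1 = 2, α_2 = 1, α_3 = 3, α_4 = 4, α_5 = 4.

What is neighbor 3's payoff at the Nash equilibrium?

37.5

Neighbor i's FOC: ∂u_i/∂c_i = α_i − c_i = 0, so c_i* = α_i.
NE contributions = (2, 1, 3, 4, 4); G = 14.
u_3 = α_3·G − ½·(c_3)² = 3·14 − ½·3² = 37.5.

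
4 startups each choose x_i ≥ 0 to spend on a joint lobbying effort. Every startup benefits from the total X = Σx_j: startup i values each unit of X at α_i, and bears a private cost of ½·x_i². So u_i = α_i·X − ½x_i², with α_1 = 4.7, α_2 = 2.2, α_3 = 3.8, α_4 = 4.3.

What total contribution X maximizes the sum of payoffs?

Planner FOC: ∂(Σu_j)/∂x_i = (Σα_j) − x_i = 0, so x_i^SO = Σα_j = 15 for every i; X^SO = 60.

60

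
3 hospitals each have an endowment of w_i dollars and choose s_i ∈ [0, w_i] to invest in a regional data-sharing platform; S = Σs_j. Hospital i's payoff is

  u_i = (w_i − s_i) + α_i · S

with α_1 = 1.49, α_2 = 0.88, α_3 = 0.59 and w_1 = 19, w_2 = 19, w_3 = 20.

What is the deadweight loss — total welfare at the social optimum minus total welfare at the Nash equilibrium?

∂u_i/∂s_i = α_i − 1, so hospital i contributes w_i if α_i > 1, else 0.
α_i > 1 for i ∈ {1}; NE contributions (19, 0, 0), S = 19.
W^NE = Σw_i − S^NE + (Σα_i)·S^NE = 58 + 1.96·19 = 95.24.
Planner: ∂(Σu_j)/∂s_i = Σα_j − 1 = 1.96 > 0, so everyone contributes w_i; S^SO = 58, W^SO = 58 + 1.96·58 = 171.68.
Deadweight loss = 76.44.

76.44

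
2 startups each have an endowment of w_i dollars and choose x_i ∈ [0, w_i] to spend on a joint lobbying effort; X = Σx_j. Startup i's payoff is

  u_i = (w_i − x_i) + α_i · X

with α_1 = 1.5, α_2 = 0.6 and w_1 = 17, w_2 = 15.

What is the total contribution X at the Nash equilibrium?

∂u_i/∂x_i = α_i − 1, so startup i contributes w_i if α_i > 1, else 0.
α_i > 1 for i ∈ {1}; NE contributions (17, 0), X = 17.

17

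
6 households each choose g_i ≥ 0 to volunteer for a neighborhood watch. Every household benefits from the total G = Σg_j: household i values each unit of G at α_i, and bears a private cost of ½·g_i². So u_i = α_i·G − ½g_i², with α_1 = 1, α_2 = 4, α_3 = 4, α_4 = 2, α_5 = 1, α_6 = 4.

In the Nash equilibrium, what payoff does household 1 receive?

Household i's FOC: ∂u_i/∂g_i = α_i − g_i = 0, so g_i* = α_i.
NE contributions = (1, 4, 4, 2, 1, 4); G = 16.
u_1 = α_1·G − ½·(g_1)² = 1·16 − ½·1² = 15.5.

15.5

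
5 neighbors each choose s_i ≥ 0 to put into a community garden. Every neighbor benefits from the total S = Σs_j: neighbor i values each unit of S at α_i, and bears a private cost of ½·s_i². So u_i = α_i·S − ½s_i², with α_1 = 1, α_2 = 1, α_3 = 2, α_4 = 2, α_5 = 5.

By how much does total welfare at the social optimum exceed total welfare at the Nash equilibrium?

199

Neighbor i's FOC: ∂u_i/∂s_i = α_i − s_i = 0, so s_i* = α_i.
NE contributions = (1, 1, 2, 2, 5); S = 11.
W^NE = (Σα)·S − ½Σα_i² = 11² − ½·35 = 103.5.
Planner sets s_i = Σα_j = 11 for every i, so S^SO = 5·11 = 55.
W^SO = (Σα)·S^SO − ½·5·(Σα)² = (5/2)·11² = 302.5.
Deadweight loss = W^SO − W^NE = 199.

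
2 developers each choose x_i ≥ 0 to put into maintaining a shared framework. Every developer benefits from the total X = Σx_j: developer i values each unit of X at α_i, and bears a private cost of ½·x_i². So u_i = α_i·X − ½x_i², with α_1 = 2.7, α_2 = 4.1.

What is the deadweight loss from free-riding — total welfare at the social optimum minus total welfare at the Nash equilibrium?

Developer i's FOC: ∂u_i/∂x_i = α_i − x_i = 0, so x_i* = α_i.
NE contributions = (2.7, 4.1); X = 6.8.
W^NE = (Σα)·X − ½Σα_i² = 6.8² − ½·24.1 = 34.19.
Planner sets x_i = Σα_j = 6.8 for every i, so X^SO = 2·6.8 = 13.6.
W^SO = (Σα)·X^SO − ½·2·(Σα)² = (2/2)·6.8² = 46.24.
Deadweight loss = W^SO − W^NE = 12.05.

12.05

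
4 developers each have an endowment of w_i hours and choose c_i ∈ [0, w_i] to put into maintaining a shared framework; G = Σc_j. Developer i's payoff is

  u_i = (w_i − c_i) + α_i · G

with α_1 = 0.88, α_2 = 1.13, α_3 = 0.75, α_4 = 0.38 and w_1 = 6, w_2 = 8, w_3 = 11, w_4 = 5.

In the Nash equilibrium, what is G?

8

∂u_i/∂c_i = α_i − 1, so developer i contributes w_i if α_i > 1, else 0.
α_i > 1 for i ∈ {2}; NE contributions (0, 8, 0, 0), G = 8.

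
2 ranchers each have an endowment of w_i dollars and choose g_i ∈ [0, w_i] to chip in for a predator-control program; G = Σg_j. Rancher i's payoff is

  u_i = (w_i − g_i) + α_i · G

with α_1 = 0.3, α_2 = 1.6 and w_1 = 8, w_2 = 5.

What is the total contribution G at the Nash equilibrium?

5

∂u_i/∂g_i = α_i − 1, so rancher i contributes w_i if α_i > 1, else 0.
α_i > 1 for i ∈ {2}; NE contributions (0, 5), G = 5.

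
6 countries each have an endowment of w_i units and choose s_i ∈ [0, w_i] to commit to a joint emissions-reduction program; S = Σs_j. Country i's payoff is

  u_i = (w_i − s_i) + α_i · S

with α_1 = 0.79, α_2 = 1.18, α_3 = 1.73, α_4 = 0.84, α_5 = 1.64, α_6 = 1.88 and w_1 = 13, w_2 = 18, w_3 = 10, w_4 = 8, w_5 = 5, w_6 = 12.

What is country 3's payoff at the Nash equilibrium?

∂u_i/∂s_i = α_i − 1, so country i contributes w_i if α_i > 1, else 0.
α_i > 1 for i ∈ {2, 3, 5, 6}; NE contributions (0, 18, 10, 0, 5, 12), S = 45.
u_3 = (10 − 10) + 1.73·45 = 77.85.

77.85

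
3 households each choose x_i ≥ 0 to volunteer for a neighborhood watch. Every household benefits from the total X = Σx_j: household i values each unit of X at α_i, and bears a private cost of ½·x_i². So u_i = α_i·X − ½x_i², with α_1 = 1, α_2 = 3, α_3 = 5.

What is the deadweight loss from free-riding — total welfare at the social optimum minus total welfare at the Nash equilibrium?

Household i's FOC: ∂u_i/∂x_i = α_i − x_i = 0, so x_i* = α_i.
NE contributions = (1, 3, 5); X = 9.
W^NE = (Σα)·X − ½Σα_i² = 9² − ½·35 = 63.5.
Planner sets x_i = Σα_j = 9 for every i, so X^SO = 3·9 = 27.
W^SO = (Σα)·X^SO − ½·3·(Σα)² = (3/2)·9² = 121.5.
Deadweight loss = W^SO − W^NE = 58.

58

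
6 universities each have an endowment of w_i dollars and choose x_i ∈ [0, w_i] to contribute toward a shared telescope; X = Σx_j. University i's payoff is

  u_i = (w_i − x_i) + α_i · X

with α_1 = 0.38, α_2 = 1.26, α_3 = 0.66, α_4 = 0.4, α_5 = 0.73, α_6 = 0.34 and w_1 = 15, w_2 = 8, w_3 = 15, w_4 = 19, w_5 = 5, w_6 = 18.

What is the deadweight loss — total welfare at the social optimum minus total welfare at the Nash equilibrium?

∂u_i/∂x_i = α_i − 1, so university i contributes w_i if α_i > 1, else 0.
α_i > 1 for i ∈ {2}; NE contributions (0, 8, 0, 0, 0, 0), X = 8.
W^NE = Σw_i − X^NE + (Σα_i)·X^NE = 80 + 2.77·8 = 102.16.
Planner: ∂(Σu_j)/∂x_i = Σα_j − 1 = 2.77 > 0, so everyone contributes w_i; X^SO = 80, W^SO = 80 + 2.77·80 = 301.6.
Deadweight loss = 199.44.

199.44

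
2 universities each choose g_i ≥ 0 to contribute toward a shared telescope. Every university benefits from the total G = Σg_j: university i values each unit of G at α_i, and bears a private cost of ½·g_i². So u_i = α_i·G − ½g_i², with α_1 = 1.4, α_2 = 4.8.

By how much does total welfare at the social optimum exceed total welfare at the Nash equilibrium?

12.5

University i's FOC: ∂u_i/∂g_i = α_i − g_i = 0, so g_i* = α_i.
NE contributions = (1.4, 4.8); G = 6.2.
W^NE = (Σα)·G − ½Σα_i² = 6.2² − ½·25 = 25.94.
Planner sets g_i = Σα_j = 6.2 for every i, so G^SO = 2·6.2 = 12.4.
W^SO = (Σα)·G^SO − ½·2·(Σα)² = (2/2)·6.2² = 38.44.
Deadweight loss = W^SO − W^NE = 12.5.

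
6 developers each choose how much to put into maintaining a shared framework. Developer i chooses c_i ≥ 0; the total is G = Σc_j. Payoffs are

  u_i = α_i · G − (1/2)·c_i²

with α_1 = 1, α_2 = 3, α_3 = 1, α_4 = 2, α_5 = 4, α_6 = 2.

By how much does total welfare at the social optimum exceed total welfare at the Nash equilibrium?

355.5

Developer i's FOC: ∂u_i/∂c_i = α_i − c_i = 0, so c_i* = α_i.
NE contributions = (1, 3, 1, 2, 4, 2); G = 13.
W^NE = (Σα)·G − ½Σα_i² = 13² − ½·35 = 151.5.
Planner sets c_i = Σα_j = 13 for every i, so G^SO = 6·13 = 78.
W^SO = (Σα)·G^SO − ½·6·(Σα)² = (6/2)·13² = 507.
Deadweight loss = W^SO − W^NE = 355.5.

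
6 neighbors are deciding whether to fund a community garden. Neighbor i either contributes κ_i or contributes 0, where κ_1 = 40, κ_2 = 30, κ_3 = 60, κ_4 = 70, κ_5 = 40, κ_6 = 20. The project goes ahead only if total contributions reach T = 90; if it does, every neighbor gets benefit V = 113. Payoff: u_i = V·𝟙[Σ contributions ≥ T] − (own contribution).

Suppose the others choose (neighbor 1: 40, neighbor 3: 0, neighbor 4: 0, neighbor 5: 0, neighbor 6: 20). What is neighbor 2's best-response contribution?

30

Others' total = 60. Contributing 30 brings total to 90 ≥ 90: gain V − κ_2 = 83.
Best response: 30.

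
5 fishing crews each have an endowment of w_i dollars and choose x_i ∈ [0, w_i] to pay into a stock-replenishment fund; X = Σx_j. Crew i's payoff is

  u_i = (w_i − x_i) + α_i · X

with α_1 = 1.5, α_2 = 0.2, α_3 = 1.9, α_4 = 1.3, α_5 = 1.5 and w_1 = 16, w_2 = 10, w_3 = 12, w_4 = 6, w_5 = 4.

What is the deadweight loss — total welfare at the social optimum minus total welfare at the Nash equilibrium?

∂u_i/∂x_i = α_i − 1, so crew i contributes w_i if α_i > 1, else 0.
α_i > 1 for i ∈ {1, 3, 4, 5}; NE contributions (16, 0, 12, 6, 4), X = 38.
W^NE = Σw_i − X^NE + (Σα_i)·X^NE = 48 + 5.4·38 = 253.2.
Planner: ∂(Σu_j)/∂x_i = Σα_j − 1 = 5.4 > 0, so everyone contributes w_i; X^SO = 48, W^SO = 48 + 5.4·48 = 307.2.
Deadweight loss = 54.

54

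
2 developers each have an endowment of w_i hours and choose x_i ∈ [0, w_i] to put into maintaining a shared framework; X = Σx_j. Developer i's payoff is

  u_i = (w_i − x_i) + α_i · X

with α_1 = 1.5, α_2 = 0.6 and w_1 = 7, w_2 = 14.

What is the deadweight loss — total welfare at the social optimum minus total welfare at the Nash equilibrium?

∂u_i/∂x_i = α_i − 1, so developer i contributes w_i if α_i > 1, else 0.
α_i > 1 for i ∈ {1}; NE contributions (7, 0), X = 7.
W^NE = Σw_i − X^NE + (Σα_i)·X^NE = 21 + 1.1·7 = 28.7.
Planner: ∂(Σu_j)/∂x_i = Σα_j − 1 = 1.1 > 0, so everyone contributes w_i; X^SO = 21, W^SO = 21 + 1.1·21 = 44.1.
Deadweight loss = 15.4.

15.4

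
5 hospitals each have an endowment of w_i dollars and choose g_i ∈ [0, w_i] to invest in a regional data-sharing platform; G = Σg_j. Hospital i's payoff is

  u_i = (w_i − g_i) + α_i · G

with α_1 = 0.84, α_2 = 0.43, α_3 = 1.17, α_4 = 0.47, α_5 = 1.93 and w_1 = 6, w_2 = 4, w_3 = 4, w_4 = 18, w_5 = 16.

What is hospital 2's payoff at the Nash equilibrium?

∂u_i/∂g_i = α_i − 1, so hospital i contributes w_i if α_i > 1, else 0.
α_i > 1 for i ∈ {3, 5}; NE contributions (0, 0, 4, 0, 16), G = 20.
u_2 = (4 − 0) + 0.43·20 = 12.6.

12.6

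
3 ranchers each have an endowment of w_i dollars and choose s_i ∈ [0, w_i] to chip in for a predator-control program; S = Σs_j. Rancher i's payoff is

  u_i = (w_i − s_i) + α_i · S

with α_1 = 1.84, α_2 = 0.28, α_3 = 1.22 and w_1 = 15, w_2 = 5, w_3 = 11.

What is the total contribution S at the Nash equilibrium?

26

∂u_i/∂s_i = α_i − 1, so rancher i contributes w_i if α_i > 1, else 0.
α_i > 1 for i ∈ {1, 3}; NE contributions (15, 0, 11), S = 26.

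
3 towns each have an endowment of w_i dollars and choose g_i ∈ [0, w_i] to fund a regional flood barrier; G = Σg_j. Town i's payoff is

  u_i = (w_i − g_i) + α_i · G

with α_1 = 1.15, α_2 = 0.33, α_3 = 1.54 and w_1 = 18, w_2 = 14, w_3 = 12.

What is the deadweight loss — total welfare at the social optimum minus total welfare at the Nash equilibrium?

∂u_i/∂g_i = α_i − 1, so town i contributes w_i if α_i > 1, else 0.
α_i > 1 for i ∈ {1, 3}; NE contributions (18, 0, 12), G = 30.
W^NE = Σw_i − G^NE + (Σα_i)·G^NE = 44 + 2.02·30 = 104.6.
Planner: ∂(Σu_j)/∂g_i = Σα_j − 1 = 2.02 > 0, so everyone contributes w_i; G^SO = 44, W^SO = 44 + 2.02·44 = 132.88.
Deadweight loss = 28.28.

28.28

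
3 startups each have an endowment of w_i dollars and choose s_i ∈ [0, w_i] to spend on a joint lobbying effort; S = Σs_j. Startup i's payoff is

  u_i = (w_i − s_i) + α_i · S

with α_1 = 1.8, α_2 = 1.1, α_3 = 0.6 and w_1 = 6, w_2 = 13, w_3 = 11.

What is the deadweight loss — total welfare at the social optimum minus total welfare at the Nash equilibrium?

27.5

∂u_i/∂s_i = α_i − 1, so startup i contributes w_i if α_i > 1, else 0.
α_i > 1 for i ∈ {1, 2}; NE contributions (6, 13, 0), S = 19.
W^NE = Σw_i − S^NE + (Σα_i)·S^NE = 30 + 2.5·19 = 77.5.
Planner: ∂(Σu_j)/∂s_i = Σα_j − 1 = 2.5 > 0, so everyone contributes w_i; S^SO = 30, W^SO = 30 + 2.5·30 = 105.
Deadweight loss = 27.5.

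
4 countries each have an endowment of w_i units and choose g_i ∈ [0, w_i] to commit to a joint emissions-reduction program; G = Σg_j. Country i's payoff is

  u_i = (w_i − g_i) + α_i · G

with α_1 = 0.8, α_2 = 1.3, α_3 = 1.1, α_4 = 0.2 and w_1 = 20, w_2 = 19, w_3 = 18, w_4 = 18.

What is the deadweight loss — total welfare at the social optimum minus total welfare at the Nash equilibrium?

91.2

∂u_i/∂g_i = α_i − 1, so country i contributes w_i if α_i > 1, else 0.
α_i > 1 for i ∈ {2, 3}; NE contributions (0, 19, 18, 0), G = 37.
W^NE = Σw_i − G^NE + (Σα_i)·G^NE = 75 + 2.4·37 = 163.8.
Planner: ∂(Σu_j)/∂g_i = Σα_j − 1 = 2.4 > 0, so everyone contributes w_i; G^SO = 75, W^SO = 75 + 2.4·75 = 255.
Deadweight loss = 91.2.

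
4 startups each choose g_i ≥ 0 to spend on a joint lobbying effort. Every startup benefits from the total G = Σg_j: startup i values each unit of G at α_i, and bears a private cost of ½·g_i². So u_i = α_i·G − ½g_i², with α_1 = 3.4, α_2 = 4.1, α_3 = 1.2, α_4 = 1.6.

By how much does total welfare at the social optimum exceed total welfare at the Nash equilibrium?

122.275

Startup i's FOC: ∂u_i/∂g_i = α_i − g_i = 0, so g_i* = α_i.
NE contributions = (3.4, 4.1, 1.2, 1.6); G = 10.3.
W^NE = (Σα)·G − ½Σα_i² = 10.3² − ½·32.37 = 89.905.
Planner sets g_i = Σα_j = 10.3 for every i, so G^SO = 4·10.3 = 41.2.
W^SO = (Σα)·G^SO − ½·4·(Σα)² = (4/2)·10.3² = 212.18.
Deadweight loss = W^SO − W^NE = 122.275.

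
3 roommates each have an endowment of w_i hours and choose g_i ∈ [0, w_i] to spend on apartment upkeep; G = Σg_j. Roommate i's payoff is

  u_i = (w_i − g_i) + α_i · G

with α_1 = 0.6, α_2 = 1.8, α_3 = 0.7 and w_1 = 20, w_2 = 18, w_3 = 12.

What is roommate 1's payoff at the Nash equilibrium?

30.8

∂u_i/∂g_i = α_i − 1, so roommate i contributes w_i if α_i > 1, else 0.
α_i > 1 for i ∈ {2}; NE contributions (0, 18, 0), G = 18.
u_1 = (20 − 0) + 0.6·18 = 30.8.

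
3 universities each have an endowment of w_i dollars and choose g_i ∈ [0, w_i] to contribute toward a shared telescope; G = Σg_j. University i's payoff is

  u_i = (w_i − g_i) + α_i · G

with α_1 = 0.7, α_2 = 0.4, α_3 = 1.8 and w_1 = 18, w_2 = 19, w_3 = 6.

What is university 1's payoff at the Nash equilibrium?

∂u_i/∂g_i = α_i − 1, so university i contributes w_i if α_i > 1, else 0.
α_i > 1 for i ∈ {3}; NE contributions (0, 0, 6), G = 6.
u_1 = (18 − 0) + 0.7·6 = 22.2.

22.2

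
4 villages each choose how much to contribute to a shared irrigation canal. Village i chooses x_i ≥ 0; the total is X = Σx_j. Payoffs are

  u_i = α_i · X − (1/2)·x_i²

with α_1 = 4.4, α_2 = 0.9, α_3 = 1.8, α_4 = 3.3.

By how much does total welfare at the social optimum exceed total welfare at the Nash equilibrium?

Village i's FOC: ∂u_i/∂x_i = α_i − x_i = 0, so x_i* = α_i.
NE contributions = (4.4, 0.9, 1.8, 3.3); X = 10.4.
W^NE = (Σα)·X − ½Σα_i² = 10.4² − ½·34.3 = 91.01.
Planner sets x_i = Σα_j = 10.4 for every i, so X^SO = 4·10.4 = 41.6.
W^SO = (Σα)·X^SO − ½·4·(Σα)² = (4/2)·10.4² = 216.32.
Deadweight loss = W^SO − W^NE = 125.31.

125.31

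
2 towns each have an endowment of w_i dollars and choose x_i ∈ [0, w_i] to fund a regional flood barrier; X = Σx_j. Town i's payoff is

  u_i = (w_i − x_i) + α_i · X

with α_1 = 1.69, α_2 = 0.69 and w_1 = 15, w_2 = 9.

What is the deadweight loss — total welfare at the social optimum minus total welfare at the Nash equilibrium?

∂u_i/∂x_i = α_i − 1, so town i contributes w_i if α_i > 1, else 0.
α_i > 1 for i ∈ {1}; NE contributions (15, 0), X = 15.
W^NE = Σw_i − X^NE + (Σα_i)·X^NE = 24 + 1.38·15 = 44.7.
Planner: ∂(Σu_j)/∂x_i = Σα_j − 1 = 1.38 > 0, so everyone contributes w_i; X^SO = 24, W^SO = 24 + 1.38·24 = 57.12.
Deadweight loss = 12.42.

12.42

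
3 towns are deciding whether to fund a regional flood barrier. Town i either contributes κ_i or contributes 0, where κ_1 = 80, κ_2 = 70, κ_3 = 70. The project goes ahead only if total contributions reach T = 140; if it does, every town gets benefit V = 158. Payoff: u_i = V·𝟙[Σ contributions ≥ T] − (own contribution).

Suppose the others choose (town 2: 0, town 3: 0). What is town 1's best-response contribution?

Others' total = 0. Even contributing 80 gives 80 < 140: no benefit either way.
Best response: 0.

0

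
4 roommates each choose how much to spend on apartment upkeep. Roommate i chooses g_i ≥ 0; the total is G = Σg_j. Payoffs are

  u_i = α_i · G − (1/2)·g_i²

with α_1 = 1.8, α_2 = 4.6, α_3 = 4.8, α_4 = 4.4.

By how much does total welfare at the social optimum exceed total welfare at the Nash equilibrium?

276.76

Roommate i's FOC: ∂u_i/∂g_i = α_i − g_i = 0, so g_i* = α_i.
NE contributions = (1.8, 4.6, 4.8, 4.4); G = 15.6.
W^NE = (Σα)·G − ½Σα_i² = 15.6² − ½·66.8 = 209.96.
Planner sets g_i = Σα_j = 15.6 for every i, so G^SO = 4·15.6 = 62.4.
W^SO = (Σα)·G^SO − ½·4·(Σα)² = (4/2)·15.6² = 486.72.
Deadweight loss = W^SO − W^NE = 276.76.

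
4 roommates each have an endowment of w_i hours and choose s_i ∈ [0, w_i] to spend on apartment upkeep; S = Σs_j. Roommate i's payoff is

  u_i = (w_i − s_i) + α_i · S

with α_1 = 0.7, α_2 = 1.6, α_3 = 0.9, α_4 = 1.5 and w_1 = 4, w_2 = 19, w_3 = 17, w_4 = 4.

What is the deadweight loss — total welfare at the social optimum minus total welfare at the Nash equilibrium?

∂u_i/∂s_i = α_i − 1, so roommate i contributes w_i if α_i > 1, else 0.
α_i > 1 for i ∈ {2, 4}; NE contributions (0, 19, 0, 4), S = 23.
W^NE = Σw_i − S^NE + (Σα_i)·S^NE = 44 + 3.7·23 = 129.1.
Planner: ∂(Σu_j)/∂s_i = Σα_j − 1 = 3.7 > 0, so everyone contributes w_i; S^SO = 44, W^SO = 44 + 3.7·44 = 206.8.
Deadweight loss = 77.7.

77.7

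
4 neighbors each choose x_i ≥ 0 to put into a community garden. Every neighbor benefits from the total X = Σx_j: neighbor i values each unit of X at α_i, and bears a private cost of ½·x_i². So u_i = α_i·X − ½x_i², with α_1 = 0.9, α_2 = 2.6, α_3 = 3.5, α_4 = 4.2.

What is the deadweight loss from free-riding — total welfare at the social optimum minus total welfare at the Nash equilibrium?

144.17

Neighbor i's FOC: ∂u_i/∂x_i = α_i − x_i = 0, so x_i* = α_i.
NE contributions = (0.9, 2.6, 3.5, 4.2); X = 11.2.
W^NE = (Σα)·X − ½Σα_i² = 11.2² − ½·37.46 = 106.71.
Planner sets x_i = Σα_j = 11.2 for every i, so X^SO = 4·11.2 = 44.8.
W^SO = (Σα)·X^SO − ½·4·(Σα)² = (4/2)·11.2² = 250.88.
Deadweight loss = W^SO − W^NE = 144.17.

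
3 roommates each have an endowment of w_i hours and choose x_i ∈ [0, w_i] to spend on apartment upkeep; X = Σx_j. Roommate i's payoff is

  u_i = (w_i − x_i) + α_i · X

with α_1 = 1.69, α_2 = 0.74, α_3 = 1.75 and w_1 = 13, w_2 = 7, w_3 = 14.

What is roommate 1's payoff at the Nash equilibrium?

45.63

∂u_i/∂x_i = α_i − 1, so roommate i contributes w_i if α_i > 1, else 0.
α_i > 1 for i ∈ {1, 3}; NE contributions (13, 0, 14), X = 27.
u_1 = (13 − 13) + 1.69·27 = 45.63.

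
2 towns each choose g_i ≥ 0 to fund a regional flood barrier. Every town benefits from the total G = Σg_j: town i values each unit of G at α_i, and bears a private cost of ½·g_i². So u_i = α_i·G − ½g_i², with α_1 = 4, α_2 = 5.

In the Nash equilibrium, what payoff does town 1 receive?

28

Town i's FOC: ∂u_i/∂g_i = α_i − g_i = 0, so g_i* = α_i.
NE contributions = (4, 5); G = 9.
u_1 = α_1·G − ½·(g_1)² = 4·9 − ½·4² = 28.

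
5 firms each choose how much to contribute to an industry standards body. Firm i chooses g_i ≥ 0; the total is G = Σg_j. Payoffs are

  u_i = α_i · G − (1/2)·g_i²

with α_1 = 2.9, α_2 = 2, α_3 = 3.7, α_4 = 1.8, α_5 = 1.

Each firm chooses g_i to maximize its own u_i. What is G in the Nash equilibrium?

11.4

Firm i's FOC: ∂u_i/∂g_i = α_i − g_i = 0, so g_i* = α_i.
NE contributions = (2.9, 2, 3.7, 1.8, 1); G = 11.4.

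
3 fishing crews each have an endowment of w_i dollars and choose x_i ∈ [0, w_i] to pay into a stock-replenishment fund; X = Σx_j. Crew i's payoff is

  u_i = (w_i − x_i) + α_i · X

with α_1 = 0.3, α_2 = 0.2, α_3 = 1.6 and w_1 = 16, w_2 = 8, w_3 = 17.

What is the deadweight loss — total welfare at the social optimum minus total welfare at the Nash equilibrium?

26.4

∂u_i/∂x_i = α_i − 1, so crew i contributes w_i if α_i > 1, else 0.
α_i > 1 for i ∈ {3}; NE contributions (0, 0, 17), X = 17.
W^NE = Σw_i − X^NE + (Σα_i)·X^NE = 41 + 1.1·17 = 59.7.
Planner: ∂(Σu_j)/∂x_i = Σα_j − 1 = 1.1 > 0, so everyone contributes w_i; X^SO = 41, W^SO = 41 + 1.1·41 = 86.1.
Deadweight loss = 26.4.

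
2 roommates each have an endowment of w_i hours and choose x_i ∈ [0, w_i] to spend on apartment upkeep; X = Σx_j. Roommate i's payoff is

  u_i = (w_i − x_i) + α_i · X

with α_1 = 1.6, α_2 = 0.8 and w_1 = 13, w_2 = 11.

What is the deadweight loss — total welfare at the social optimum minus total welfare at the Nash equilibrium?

15.4

∂u_i/∂x_i = α_i − 1, so roommate i contributes w_i if α_i > 1, else 0.
α_i > 1 for i ∈ {1}; NE contributions (13, 0), X = 13.
W^NE = Σw_i − X^NE + (Σα_i)·X^NE = 24 + 1.4·13 = 42.2.
Planner: ∂(Σu_j)/∂x_i = Σα_j − 1 = 1.4 > 0, so everyone contributes w_i; X^SO = 24, W^SO = 24 + 1.4·24 = 57.6.
Deadweight loss = 15.4.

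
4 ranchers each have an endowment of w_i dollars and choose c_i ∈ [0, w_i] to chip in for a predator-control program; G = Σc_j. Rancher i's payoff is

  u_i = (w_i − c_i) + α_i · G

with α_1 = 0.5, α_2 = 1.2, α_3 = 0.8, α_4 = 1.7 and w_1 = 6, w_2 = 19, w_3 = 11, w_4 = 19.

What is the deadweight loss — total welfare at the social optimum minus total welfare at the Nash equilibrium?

54.4

∂u_i/∂c_i = α_i − 1, so rancher i contributes w_i if α_i > 1, else 0.
α_i > 1 for i ∈ {2, 4}; NE contributions (0, 19, 0, 19), G = 38.
W^NE = Σw_i − G^NE + (Σα_i)·G^NE = 55 + 3.2·38 = 176.6.
Planner: ∂(Σu_j)/∂c_i = Σα_j − 1 = 3.2 > 0, so everyone contributes w_i; G^SO = 55, W^SO = 55 + 3.2·55 = 231.
Deadweight loss = 54.4.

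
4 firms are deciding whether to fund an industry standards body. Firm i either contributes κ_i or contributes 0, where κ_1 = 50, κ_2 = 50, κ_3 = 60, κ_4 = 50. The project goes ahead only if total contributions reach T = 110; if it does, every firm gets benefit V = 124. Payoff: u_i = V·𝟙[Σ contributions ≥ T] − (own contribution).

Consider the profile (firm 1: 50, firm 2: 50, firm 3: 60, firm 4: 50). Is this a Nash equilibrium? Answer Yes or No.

Total = 210 ≥ 110: provided.
Firm 1 (pledges 50, payoff 74): dropping to 0 → total 160, payoff 124. Profitable deviation.

No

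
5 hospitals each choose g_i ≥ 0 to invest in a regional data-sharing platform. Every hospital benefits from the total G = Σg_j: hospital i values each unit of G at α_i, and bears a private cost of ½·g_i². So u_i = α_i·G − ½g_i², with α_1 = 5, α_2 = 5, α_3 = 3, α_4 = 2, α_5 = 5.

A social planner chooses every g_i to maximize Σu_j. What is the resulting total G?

100

Planner FOC: ∂(Σu_j)/∂g_i = (Σα_j) − g_i = 0, so g_i^SO = Σα_j = 20 for every i; G^SO = 100.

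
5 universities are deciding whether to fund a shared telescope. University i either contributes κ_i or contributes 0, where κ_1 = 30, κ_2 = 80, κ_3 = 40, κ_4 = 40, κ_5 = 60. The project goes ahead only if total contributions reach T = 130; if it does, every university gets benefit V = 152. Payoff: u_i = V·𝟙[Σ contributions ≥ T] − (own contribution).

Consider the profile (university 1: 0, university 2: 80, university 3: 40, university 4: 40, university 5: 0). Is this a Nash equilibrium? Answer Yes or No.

Total = 160 ≥ 130: provided.
University 1 (pledges 0, payoff 152): pledging 30 → total 190, payoff 122. No gain.
University 2 (pledges 80, payoff 72): dropping to 0 → total 80, payoff 0. No gain.
University 3 (pledges 40, payoff 112): dropping to 0 → total 120, payoff 0. No gain.
University 4 (pledges 40, payoff 112): dropping to 0 → total 120, payoff 0. No gain.
University 5 (pledges 0, payoff 152): pledging 60 → total 220, payoff 92. No gain.

Yes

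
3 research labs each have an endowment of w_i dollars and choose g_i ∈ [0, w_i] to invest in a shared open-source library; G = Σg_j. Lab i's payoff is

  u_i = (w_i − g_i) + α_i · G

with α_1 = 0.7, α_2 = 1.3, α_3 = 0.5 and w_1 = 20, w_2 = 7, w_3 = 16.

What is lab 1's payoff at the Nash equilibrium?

∂u_i/∂g_i = α_i − 1, so lab i contributes w_i if α_i > 1, else 0.
α_i > 1 for i ∈ {2}; NE contributions (0, 7, 0), G = 7.
u_1 = (20 − 0) + 0.7·7 = 24.9.

24.9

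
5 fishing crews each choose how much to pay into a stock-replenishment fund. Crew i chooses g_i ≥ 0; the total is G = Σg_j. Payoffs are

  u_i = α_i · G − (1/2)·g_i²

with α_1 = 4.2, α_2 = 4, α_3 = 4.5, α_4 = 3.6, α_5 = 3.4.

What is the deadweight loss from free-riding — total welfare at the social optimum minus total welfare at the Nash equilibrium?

621.34

Crew i's FOC: ∂u_i/∂g_i = α_i − g_i = 0, so g_i* = α_i.
NE contributions = (4.2, 4, 4.5, 3.6, 3.4); G = 19.7.
W^NE = (Σα)·G − ½Σα_i² = 19.7² − ½·78.41 = 348.885.
Planner sets g_i = Σα_j = 19.7 for every i, so G^SO = 5·19.7 = 98.5.
W^SO = (Σα)·G^SO − ½·5·(Σα)² = (5/2)·19.7² = 970.225.
Deadweight loss = W^SO − W^NE = 621.34.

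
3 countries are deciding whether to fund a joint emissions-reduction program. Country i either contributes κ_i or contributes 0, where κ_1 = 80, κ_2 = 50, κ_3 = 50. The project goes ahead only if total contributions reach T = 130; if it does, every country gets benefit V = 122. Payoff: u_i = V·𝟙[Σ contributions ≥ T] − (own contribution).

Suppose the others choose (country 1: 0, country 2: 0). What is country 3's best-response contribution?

Others' total = 0. Even contributing 50 gives 50 < 130: no benefit either way.
Best response: 0.

0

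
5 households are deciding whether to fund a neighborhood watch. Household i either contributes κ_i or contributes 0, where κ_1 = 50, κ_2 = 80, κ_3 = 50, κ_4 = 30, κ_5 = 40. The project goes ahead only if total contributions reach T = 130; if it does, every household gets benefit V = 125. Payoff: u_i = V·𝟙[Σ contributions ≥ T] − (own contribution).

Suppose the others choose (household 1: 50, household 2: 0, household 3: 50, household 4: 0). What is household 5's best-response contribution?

Others' total = 100. Contributing 40 brings total to 140 ≥ 130: gain V − κ_5 = 85.
Best response: 40.

40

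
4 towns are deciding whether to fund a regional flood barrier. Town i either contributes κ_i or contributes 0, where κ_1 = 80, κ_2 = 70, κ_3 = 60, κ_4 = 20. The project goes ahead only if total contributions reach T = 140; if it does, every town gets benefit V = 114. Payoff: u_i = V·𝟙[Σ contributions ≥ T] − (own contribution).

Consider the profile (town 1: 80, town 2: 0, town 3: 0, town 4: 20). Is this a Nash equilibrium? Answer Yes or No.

No

Total = 100 < 140: not provided.
Town 1 (pledges 80, payoff -80): dropping to 0 → total 20, payoff 0. Profitable deviation.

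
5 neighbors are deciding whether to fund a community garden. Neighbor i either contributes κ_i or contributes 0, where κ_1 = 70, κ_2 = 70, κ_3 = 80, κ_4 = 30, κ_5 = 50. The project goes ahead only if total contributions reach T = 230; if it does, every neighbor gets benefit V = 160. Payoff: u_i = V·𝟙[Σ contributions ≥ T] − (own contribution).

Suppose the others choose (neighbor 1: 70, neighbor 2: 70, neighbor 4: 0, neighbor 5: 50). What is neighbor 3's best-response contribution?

80

Others' total = 190. Contributing 80 brings total to 270 ≥ 230: gain V − κ_3 = 80.
Best response: 80.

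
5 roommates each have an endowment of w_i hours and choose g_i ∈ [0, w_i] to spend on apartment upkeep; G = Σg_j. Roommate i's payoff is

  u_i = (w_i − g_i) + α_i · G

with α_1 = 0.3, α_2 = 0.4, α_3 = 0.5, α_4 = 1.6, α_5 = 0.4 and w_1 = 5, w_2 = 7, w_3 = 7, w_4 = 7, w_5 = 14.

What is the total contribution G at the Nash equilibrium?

7

∂u_i/∂g_i = α_i − 1, so roommate i contributes w_i if α_i > 1, else 0.
α_i > 1 for i ∈ {4}; NE contributions (0, 0, 0, 7, 0), G = 7.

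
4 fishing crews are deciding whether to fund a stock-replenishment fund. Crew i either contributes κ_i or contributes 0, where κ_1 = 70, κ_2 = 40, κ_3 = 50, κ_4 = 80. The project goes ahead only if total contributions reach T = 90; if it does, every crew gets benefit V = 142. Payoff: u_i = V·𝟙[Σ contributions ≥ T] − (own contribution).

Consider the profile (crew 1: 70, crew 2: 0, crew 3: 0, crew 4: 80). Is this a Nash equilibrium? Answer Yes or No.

Total = 150 ≥ 90: provided.
Crew 1 (pledges 70, payoff 72): dropping to 0 → total 80, payoff 0. No gain.
Crew 2 (pledges 0, payoff 142): pledging 40 → total 190, payoff 102. No gain.
Crew 3 (pledges 0, payoff 142): pledging 50 → total 200, payoff 92. No gain.
Crew 4 (pledges 80, payoff 62): dropping to 0 → total 70, payoff 0. No gain.

Yes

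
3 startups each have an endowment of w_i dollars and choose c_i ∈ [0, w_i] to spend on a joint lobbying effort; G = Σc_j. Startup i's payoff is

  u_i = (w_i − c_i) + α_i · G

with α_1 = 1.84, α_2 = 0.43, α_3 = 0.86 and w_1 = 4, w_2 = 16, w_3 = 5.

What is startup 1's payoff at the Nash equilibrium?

7.36

∂u_i/∂c_i = α_i − 1, so startup i contributes w_i if α_i > 1, else 0.
α_i > 1 for i ∈ {1}; NE contributions (4, 0, 0), G = 4.
u_1 = (4 − 4) + 1.84·4 = 7.36.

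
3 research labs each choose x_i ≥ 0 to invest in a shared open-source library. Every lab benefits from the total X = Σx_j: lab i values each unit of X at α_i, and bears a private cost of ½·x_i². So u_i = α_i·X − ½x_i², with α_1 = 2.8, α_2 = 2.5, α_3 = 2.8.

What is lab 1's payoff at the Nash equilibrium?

18.76

Lab i's FOC: ∂u_i/∂x_i = α_i − x_i = 0, so x_i* = α_i.
NE contributions = (2.8, 2.5, 2.8); X = 8.1.
u_1 = α_1·X − ½·(x_1)² = 2.8·8.1 − ½·2.8² = 18.76.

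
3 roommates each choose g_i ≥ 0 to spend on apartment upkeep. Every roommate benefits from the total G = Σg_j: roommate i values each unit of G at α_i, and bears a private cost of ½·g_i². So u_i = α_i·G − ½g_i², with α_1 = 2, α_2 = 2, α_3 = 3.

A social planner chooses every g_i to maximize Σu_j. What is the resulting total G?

Planner FOC: ∂(Σu_j)/∂g_i = (Σα_j) − g_i = 0, so g_i^SO = Σα_j = 7 for every i; G^SO = 21.

21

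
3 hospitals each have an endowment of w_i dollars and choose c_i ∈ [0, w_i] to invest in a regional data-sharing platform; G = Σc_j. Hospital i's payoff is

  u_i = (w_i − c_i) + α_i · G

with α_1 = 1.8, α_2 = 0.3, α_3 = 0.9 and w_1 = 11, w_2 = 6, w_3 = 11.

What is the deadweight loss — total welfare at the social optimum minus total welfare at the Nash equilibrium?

34

∂u_i/∂c_i = α_i − 1, so hospital i contributes w_i if α_i > 1, else 0.
α_i > 1 for i ∈ {1}; NE contributions (11, 0, 0), G = 11.
W^NE = Σw_i − G^NE + (Σα_i)·G^NE = 28 + 2·11 = 50.
Planner: ∂(Σu_j)/∂c_i = Σα_j − 1 = 2 > 0, so everyone contributes w_i; G^SO = 28, W^SO = 28 + 2·28 = 84.
Deadweight loss = 34.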